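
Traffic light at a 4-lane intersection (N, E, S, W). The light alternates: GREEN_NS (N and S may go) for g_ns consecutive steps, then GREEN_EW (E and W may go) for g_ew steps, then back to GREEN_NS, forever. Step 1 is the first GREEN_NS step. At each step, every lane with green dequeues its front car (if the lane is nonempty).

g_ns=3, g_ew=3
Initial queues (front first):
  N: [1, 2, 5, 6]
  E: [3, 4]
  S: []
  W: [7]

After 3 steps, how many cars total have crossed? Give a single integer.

Answer: 3

Derivation:
Step 1 [NS]: N:car1-GO,E:wait,S:empty,W:wait | queues: N=3 E=2 S=0 W=1
Step 2 [NS]: N:car2-GO,E:wait,S:empty,W:wait | queues: N=2 E=2 S=0 W=1
Step 3 [NS]: N:car5-GO,E:wait,S:empty,W:wait | queues: N=1 E=2 S=0 W=1
Cars crossed by step 3: 3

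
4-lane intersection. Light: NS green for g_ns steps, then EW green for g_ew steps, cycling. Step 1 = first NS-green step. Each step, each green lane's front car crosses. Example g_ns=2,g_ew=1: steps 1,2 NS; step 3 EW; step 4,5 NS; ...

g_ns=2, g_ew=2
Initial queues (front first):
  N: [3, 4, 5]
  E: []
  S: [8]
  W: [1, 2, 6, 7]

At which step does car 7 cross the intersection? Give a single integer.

Step 1 [NS]: N:car3-GO,E:wait,S:car8-GO,W:wait | queues: N=2 E=0 S=0 W=4
Step 2 [NS]: N:car4-GO,E:wait,S:empty,W:wait | queues: N=1 E=0 S=0 W=4
Step 3 [EW]: N:wait,E:empty,S:wait,W:car1-GO | queues: N=1 E=0 S=0 W=3
Step 4 [EW]: N:wait,E:empty,S:wait,W:car2-GO | queues: N=1 E=0 S=0 W=2
Step 5 [NS]: N:car5-GO,E:wait,S:empty,W:wait | queues: N=0 E=0 S=0 W=2
Step 6 [NS]: N:empty,E:wait,S:empty,W:wait | queues: N=0 E=0 S=0 W=2
Step 7 [EW]: N:wait,E:empty,S:wait,W:car6-GO | queues: N=0 E=0 S=0 W=1
Step 8 [EW]: N:wait,E:empty,S:wait,W:car7-GO | queues: N=0 E=0 S=0 W=0
Car 7 crosses at step 8

8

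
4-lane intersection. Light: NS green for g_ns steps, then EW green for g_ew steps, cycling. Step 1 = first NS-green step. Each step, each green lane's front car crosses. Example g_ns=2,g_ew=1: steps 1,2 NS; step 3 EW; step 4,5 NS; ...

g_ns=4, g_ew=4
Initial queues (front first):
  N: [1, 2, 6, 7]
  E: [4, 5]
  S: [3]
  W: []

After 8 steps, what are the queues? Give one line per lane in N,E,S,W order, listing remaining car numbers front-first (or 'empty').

Step 1 [NS]: N:car1-GO,E:wait,S:car3-GO,W:wait | queues: N=3 E=2 S=0 W=0
Step 2 [NS]: N:car2-GO,E:wait,S:empty,W:wait | queues: N=2 E=2 S=0 W=0
Step 3 [NS]: N:car6-GO,E:wait,S:empty,W:wait | queues: N=1 E=2 S=0 W=0
Step 4 [NS]: N:car7-GO,E:wait,S:empty,W:wait | queues: N=0 E=2 S=0 W=0
Step 5 [EW]: N:wait,E:car4-GO,S:wait,W:empty | queues: N=0 E=1 S=0 W=0
Step 6 [EW]: N:wait,E:car5-GO,S:wait,W:empty | queues: N=0 E=0 S=0 W=0

N: empty
E: empty
S: empty
W: empty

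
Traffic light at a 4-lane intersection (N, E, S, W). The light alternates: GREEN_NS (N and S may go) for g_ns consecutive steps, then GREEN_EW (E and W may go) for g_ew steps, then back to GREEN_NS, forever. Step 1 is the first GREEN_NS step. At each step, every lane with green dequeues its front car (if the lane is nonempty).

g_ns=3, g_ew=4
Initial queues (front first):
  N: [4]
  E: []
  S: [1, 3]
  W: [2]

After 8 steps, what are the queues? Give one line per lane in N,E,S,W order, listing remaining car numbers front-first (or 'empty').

Step 1 [NS]: N:car4-GO,E:wait,S:car1-GO,W:wait | queues: N=0 E=0 S=1 W=1
Step 2 [NS]: N:empty,E:wait,S:car3-GO,W:wait | queues: N=0 E=0 S=0 W=1
Step 3 [NS]: N:empty,E:wait,S:empty,W:wait | queues: N=0 E=0 S=0 W=1
Step 4 [EW]: N:wait,E:empty,S:wait,W:car2-GO | queues: N=0 E=0 S=0 W=0

N: empty
E: empty
S: empty
W: empty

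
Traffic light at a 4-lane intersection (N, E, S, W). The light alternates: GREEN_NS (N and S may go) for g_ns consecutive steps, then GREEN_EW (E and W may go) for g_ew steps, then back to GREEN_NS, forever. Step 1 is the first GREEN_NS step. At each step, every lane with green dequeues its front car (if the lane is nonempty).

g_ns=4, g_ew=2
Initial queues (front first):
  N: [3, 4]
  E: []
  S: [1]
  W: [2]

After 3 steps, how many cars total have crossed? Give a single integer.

Step 1 [NS]: N:car3-GO,E:wait,S:car1-GO,W:wait | queues: N=1 E=0 S=0 W=1
Step 2 [NS]: N:car4-GO,E:wait,S:empty,W:wait | queues: N=0 E=0 S=0 W=1
Step 3 [NS]: N:empty,E:wait,S:empty,W:wait | queues: N=0 E=0 S=0 W=1
Cars crossed by step 3: 3

Answer: 3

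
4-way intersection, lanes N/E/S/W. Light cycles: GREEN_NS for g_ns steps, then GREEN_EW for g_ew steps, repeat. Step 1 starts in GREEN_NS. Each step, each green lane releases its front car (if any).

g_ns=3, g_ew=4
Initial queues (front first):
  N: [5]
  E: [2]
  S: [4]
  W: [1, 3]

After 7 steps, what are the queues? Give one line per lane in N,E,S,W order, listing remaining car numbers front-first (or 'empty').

Step 1 [NS]: N:car5-GO,E:wait,S:car4-GO,W:wait | queues: N=0 E=1 S=0 W=2
Step 2 [NS]: N:empty,E:wait,S:empty,W:wait | queues: N=0 E=1 S=0 W=2
Step 3 [NS]: N:empty,E:wait,S:empty,W:wait | queues: N=0 E=1 S=0 W=2
Step 4 [EW]: N:wait,E:car2-GO,S:wait,W:car1-GO | queues: N=0 E=0 S=0 W=1
Step 5 [EW]: N:wait,E:empty,S:wait,W:car3-GO | queues: N=0 E=0 S=0 W=0

N: empty
E: empty
S: empty
W: empty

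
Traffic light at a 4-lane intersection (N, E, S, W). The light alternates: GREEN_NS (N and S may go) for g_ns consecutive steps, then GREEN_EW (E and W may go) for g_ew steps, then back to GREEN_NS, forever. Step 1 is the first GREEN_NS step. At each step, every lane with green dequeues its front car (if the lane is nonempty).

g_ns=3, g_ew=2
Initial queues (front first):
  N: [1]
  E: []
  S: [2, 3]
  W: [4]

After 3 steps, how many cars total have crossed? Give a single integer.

Step 1 [NS]: N:car1-GO,E:wait,S:car2-GO,W:wait | queues: N=0 E=0 S=1 W=1
Step 2 [NS]: N:empty,E:wait,S:car3-GO,W:wait | queues: N=0 E=0 S=0 W=1
Step 3 [NS]: N:empty,E:wait,S:empty,W:wait | queues: N=0 E=0 S=0 W=1
Cars crossed by step 3: 3

Answer: 3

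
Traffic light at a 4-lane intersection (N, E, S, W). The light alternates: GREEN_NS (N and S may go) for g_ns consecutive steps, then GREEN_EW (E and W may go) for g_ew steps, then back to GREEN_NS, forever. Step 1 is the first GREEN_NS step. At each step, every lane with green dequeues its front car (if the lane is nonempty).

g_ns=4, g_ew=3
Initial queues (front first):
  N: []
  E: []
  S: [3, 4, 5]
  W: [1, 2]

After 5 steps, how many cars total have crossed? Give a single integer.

Step 1 [NS]: N:empty,E:wait,S:car3-GO,W:wait | queues: N=0 E=0 S=2 W=2
Step 2 [NS]: N:empty,E:wait,S:car4-GO,W:wait | queues: N=0 E=0 S=1 W=2
Step 3 [NS]: N:empty,E:wait,S:car5-GO,W:wait | queues: N=0 E=0 S=0 W=2
Step 4 [NS]: N:empty,E:wait,S:empty,W:wait | queues: N=0 E=0 S=0 W=2
Step 5 [EW]: N:wait,E:empty,S:wait,W:car1-GO | queues: N=0 E=0 S=0 W=1
Cars crossed by step 5: 4

Answer: 4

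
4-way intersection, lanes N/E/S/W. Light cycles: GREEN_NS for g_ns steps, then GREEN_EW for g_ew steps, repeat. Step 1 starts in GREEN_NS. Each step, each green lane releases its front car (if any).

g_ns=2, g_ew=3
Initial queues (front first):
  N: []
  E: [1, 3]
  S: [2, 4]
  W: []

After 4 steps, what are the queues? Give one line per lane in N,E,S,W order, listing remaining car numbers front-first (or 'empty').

Step 1 [NS]: N:empty,E:wait,S:car2-GO,W:wait | queues: N=0 E=2 S=1 W=0
Step 2 [NS]: N:empty,E:wait,S:car4-GO,W:wait | queues: N=0 E=2 S=0 W=0
Step 3 [EW]: N:wait,E:car1-GO,S:wait,W:empty | queues: N=0 E=1 S=0 W=0
Step 4 [EW]: N:wait,E:car3-GO,S:wait,W:empty | queues: N=0 E=0 S=0 W=0

N: empty
E: empty
S: empty
W: empty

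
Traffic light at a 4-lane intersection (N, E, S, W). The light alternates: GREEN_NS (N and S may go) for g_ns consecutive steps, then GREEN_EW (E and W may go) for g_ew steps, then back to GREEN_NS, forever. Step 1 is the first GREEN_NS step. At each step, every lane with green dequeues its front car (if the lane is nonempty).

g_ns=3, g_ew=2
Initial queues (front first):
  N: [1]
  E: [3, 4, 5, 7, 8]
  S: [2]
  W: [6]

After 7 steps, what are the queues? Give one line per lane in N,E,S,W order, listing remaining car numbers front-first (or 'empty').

Step 1 [NS]: N:car1-GO,E:wait,S:car2-GO,W:wait | queues: N=0 E=5 S=0 W=1
Step 2 [NS]: N:empty,E:wait,S:empty,W:wait | queues: N=0 E=5 S=0 W=1
Step 3 [NS]: N:empty,E:wait,S:empty,W:wait | queues: N=0 E=5 S=0 W=1
Step 4 [EW]: N:wait,E:car3-GO,S:wait,W:car6-GO | queues: N=0 E=4 S=0 W=0
Step 5 [EW]: N:wait,E:car4-GO,S:wait,W:empty | queues: N=0 E=3 S=0 W=0
Step 6 [NS]: N:empty,E:wait,S:empty,W:wait | queues: N=0 E=3 S=0 W=0
Step 7 [NS]: N:empty,E:wait,S:empty,W:wait | queues: N=0 E=3 S=0 W=0

N: empty
E: 5 7 8
S: empty
W: empty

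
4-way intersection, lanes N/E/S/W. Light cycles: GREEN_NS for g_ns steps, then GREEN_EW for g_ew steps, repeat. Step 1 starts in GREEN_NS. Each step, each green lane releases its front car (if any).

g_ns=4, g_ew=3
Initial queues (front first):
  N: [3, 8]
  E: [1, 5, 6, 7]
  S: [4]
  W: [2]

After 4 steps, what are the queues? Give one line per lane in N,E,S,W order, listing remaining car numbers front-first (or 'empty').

Step 1 [NS]: N:car3-GO,E:wait,S:car4-GO,W:wait | queues: N=1 E=4 S=0 W=1
Step 2 [NS]: N:car8-GO,E:wait,S:empty,W:wait | queues: N=0 E=4 S=0 W=1
Step 3 [NS]: N:empty,E:wait,S:empty,W:wait | queues: N=0 E=4 S=0 W=1
Step 4 [NS]: N:empty,E:wait,S:empty,W:wait | queues: N=0 E=4 S=0 W=1

N: empty
E: 1 5 6 7
S: empty
W: 2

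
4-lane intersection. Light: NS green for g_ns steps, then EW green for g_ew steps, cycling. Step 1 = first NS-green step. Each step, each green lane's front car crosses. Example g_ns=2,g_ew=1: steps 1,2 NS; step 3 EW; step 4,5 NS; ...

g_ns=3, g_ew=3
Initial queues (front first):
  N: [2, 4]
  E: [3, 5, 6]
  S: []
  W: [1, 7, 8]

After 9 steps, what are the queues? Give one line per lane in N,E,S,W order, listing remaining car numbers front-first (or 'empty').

Step 1 [NS]: N:car2-GO,E:wait,S:empty,W:wait | queues: N=1 E=3 S=0 W=3
Step 2 [NS]: N:car4-GO,E:wait,S:empty,W:wait | queues: N=0 E=3 S=0 W=3
Step 3 [NS]: N:empty,E:wait,S:empty,W:wait | queues: N=0 E=3 S=0 W=3
Step 4 [EW]: N:wait,E:car3-GO,S:wait,W:car1-GO | queues: N=0 E=2 S=0 W=2
Step 5 [EW]: N:wait,E:car5-GO,S:wait,W:car7-GO | queues: N=0 E=1 S=0 W=1
Step 6 [EW]: N:wait,E:car6-GO,S:wait,W:car8-GO | queues: N=0 E=0 S=0 W=0

N: empty
E: empty
S: empty
W: empty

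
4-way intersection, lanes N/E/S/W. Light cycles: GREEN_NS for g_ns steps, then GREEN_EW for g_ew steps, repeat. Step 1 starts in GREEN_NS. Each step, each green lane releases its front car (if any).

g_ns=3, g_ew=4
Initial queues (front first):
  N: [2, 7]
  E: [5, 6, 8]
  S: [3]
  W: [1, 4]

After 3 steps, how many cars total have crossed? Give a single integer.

Step 1 [NS]: N:car2-GO,E:wait,S:car3-GO,W:wait | queues: N=1 E=3 S=0 W=2
Step 2 [NS]: N:car7-GO,E:wait,S:empty,W:wait | queues: N=0 E=3 S=0 W=2
Step 3 [NS]: N:empty,E:wait,S:empty,W:wait | queues: N=0 E=3 S=0 W=2
Cars crossed by step 3: 3

Answer: 3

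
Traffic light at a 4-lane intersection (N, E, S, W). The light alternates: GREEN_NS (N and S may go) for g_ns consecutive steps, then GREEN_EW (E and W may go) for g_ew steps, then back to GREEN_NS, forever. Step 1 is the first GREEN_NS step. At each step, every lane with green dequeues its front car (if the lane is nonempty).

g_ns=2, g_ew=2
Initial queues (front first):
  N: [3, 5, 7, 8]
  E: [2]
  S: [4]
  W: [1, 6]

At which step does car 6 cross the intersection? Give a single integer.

Step 1 [NS]: N:car3-GO,E:wait,S:car4-GO,W:wait | queues: N=3 E=1 S=0 W=2
Step 2 [NS]: N:car5-GO,E:wait,S:empty,W:wait | queues: N=2 E=1 S=0 W=2
Step 3 [EW]: N:wait,E:car2-GO,S:wait,W:car1-GO | queues: N=2 E=0 S=0 W=1
Step 4 [EW]: N:wait,E:empty,S:wait,W:car6-GO | queues: N=2 E=0 S=0 W=0
Step 5 [NS]: N:car7-GO,E:wait,S:empty,W:wait | queues: N=1 E=0 S=0 W=0
Step 6 [NS]: N:car8-GO,E:wait,S:empty,W:wait | queues: N=0 E=0 S=0 W=0
Car 6 crosses at step 4

4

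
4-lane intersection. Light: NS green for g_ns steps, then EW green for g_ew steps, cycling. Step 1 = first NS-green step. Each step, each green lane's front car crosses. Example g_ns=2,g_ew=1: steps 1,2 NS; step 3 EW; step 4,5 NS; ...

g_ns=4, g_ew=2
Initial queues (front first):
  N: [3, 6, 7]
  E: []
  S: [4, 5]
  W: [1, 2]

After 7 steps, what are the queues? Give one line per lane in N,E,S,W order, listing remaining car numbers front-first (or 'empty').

Step 1 [NS]: N:car3-GO,E:wait,S:car4-GO,W:wait | queues: N=2 E=0 S=1 W=2
Step 2 [NS]: N:car6-GO,E:wait,S:car5-GO,W:wait | queues: N=1 E=0 S=0 W=2
Step 3 [NS]: N:car7-GO,E:wait,S:empty,W:wait | queues: N=0 E=0 S=0 W=2
Step 4 [NS]: N:empty,E:wait,S:empty,W:wait | queues: N=0 E=0 S=0 W=2
Step 5 [EW]: N:wait,E:empty,S:wait,W:car1-GO | queues: N=0 E=0 S=0 W=1
Step 6 [EW]: N:wait,E:empty,S:wait,W:car2-GO | queues: N=0 E=0 S=0 W=0

N: empty
E: empty
S: empty
W: empty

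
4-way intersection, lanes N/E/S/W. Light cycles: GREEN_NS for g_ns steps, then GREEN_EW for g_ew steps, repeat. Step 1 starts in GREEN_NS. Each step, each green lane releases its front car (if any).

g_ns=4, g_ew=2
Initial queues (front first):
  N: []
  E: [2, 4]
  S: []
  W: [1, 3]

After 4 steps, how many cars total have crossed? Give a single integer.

Step 1 [NS]: N:empty,E:wait,S:empty,W:wait | queues: N=0 E=2 S=0 W=2
Step 2 [NS]: N:empty,E:wait,S:empty,W:wait | queues: N=0 E=2 S=0 W=2
Step 3 [NS]: N:empty,E:wait,S:empty,W:wait | queues: N=0 E=2 S=0 W=2
Step 4 [NS]: N:empty,E:wait,S:empty,W:wait | queues: N=0 E=2 S=0 W=2
Cars crossed by step 4: 0

Answer: 0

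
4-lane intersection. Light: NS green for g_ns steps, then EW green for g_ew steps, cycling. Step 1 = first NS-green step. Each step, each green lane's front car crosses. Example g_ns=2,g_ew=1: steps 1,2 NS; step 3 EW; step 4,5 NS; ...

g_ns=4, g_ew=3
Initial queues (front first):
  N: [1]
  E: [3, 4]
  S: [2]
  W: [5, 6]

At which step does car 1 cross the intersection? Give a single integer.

Step 1 [NS]: N:car1-GO,E:wait,S:car2-GO,W:wait | queues: N=0 E=2 S=0 W=2
Step 2 [NS]: N:empty,E:wait,S:empty,W:wait | queues: N=0 E=2 S=0 W=2
Step 3 [NS]: N:empty,E:wait,S:empty,W:wait | queues: N=0 E=2 S=0 W=2
Step 4 [NS]: N:empty,E:wait,S:empty,W:wait | queues: N=0 E=2 S=0 W=2
Step 5 [EW]: N:wait,E:car3-GO,S:wait,W:car5-GO | queues: N=0 E=1 S=0 W=1
Step 6 [EW]: N:wait,E:car4-GO,S:wait,W:car6-GO | queues: N=0 E=0 S=0 W=0
Car 1 crosses at step 1

1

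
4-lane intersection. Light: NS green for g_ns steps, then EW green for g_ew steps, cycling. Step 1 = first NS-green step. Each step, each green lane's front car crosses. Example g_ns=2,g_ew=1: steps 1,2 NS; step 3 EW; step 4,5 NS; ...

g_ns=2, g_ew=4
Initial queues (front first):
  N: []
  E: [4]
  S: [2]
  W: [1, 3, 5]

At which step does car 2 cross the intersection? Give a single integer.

Step 1 [NS]: N:empty,E:wait,S:car2-GO,W:wait | queues: N=0 E=1 S=0 W=3
Step 2 [NS]: N:empty,E:wait,S:empty,W:wait | queues: N=0 E=1 S=0 W=3
Step 3 [EW]: N:wait,E:car4-GO,S:wait,W:car1-GO | queues: N=0 E=0 S=0 W=2
Step 4 [EW]: N:wait,E:empty,S:wait,W:car3-GO | queues: N=0 E=0 S=0 W=1
Step 5 [EW]: N:wait,E:empty,S:wait,W:car5-GO | queues: N=0 E=0 S=0 W=0
Car 2 crosses at step 1

1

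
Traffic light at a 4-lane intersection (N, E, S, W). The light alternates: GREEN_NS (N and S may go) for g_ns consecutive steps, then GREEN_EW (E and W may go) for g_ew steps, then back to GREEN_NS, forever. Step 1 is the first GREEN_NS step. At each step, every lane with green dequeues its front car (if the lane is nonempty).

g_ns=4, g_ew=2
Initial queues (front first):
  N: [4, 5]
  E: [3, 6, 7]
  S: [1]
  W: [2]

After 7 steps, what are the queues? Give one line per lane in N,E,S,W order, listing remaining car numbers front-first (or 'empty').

Step 1 [NS]: N:car4-GO,E:wait,S:car1-GO,W:wait | queues: N=1 E=3 S=0 W=1
Step 2 [NS]: N:car5-GO,E:wait,S:empty,W:wait | queues: N=0 E=3 S=0 W=1
Step 3 [NS]: N:empty,E:wait,S:empty,W:wait | queues: N=0 E=3 S=0 W=1
Step 4 [NS]: N:empty,E:wait,S:empty,W:wait | queues: N=0 E=3 S=0 W=1
Step 5 [EW]: N:wait,E:car3-GO,S:wait,W:car2-GO | queues: N=0 E=2 S=0 W=0
Step 6 [EW]: N:wait,E:car6-GO,S:wait,W:empty | queues: N=0 E=1 S=0 W=0
Step 7 [NS]: N:empty,E:wait,S:empty,W:wait | queues: N=0 E=1 S=0 W=0

N: empty
E: 7
S: empty
W: empty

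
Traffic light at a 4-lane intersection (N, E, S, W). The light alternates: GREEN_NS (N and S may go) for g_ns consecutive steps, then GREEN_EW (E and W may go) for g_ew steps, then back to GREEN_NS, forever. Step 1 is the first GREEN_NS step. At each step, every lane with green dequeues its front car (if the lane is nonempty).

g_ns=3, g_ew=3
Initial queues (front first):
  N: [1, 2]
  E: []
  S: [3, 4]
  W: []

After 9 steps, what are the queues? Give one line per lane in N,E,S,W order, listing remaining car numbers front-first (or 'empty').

Step 1 [NS]: N:car1-GO,E:wait,S:car3-GO,W:wait | queues: N=1 E=0 S=1 W=0
Step 2 [NS]: N:car2-GO,E:wait,S:car4-GO,W:wait | queues: N=0 E=0 S=0 W=0

N: empty
E: empty
S: empty
W: empty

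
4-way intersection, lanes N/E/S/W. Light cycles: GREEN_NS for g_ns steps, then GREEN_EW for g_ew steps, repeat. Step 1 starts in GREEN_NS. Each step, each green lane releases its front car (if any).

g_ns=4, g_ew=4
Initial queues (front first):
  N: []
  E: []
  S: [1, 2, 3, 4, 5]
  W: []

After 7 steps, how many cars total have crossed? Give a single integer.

Step 1 [NS]: N:empty,E:wait,S:car1-GO,W:wait | queues: N=0 E=0 S=4 W=0
Step 2 [NS]: N:empty,E:wait,S:car2-GO,W:wait | queues: N=0 E=0 S=3 W=0
Step 3 [NS]: N:empty,E:wait,S:car3-GO,W:wait | queues: N=0 E=0 S=2 W=0
Step 4 [NS]: N:empty,E:wait,S:car4-GO,W:wait | queues: N=0 E=0 S=1 W=0
Step 5 [EW]: N:wait,E:empty,S:wait,W:empty | queues: N=0 E=0 S=1 W=0
Step 6 [EW]: N:wait,E:empty,S:wait,W:empty | queues: N=0 E=0 S=1 W=0
Step 7 [EW]: N:wait,E:empty,S:wait,W:empty | queues: N=0 E=0 S=1 W=0
Cars crossed by step 7: 4

Answer: 4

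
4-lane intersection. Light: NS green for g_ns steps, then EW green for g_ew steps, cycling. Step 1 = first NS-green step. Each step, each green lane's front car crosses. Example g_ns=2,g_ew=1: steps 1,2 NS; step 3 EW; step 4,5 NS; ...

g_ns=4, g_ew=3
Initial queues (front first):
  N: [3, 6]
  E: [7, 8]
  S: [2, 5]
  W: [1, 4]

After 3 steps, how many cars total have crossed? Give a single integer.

Step 1 [NS]: N:car3-GO,E:wait,S:car2-GO,W:wait | queues: N=1 E=2 S=1 W=2
Step 2 [NS]: N:car6-GO,E:wait,S:car5-GO,W:wait | queues: N=0 E=2 S=0 W=2
Step 3 [NS]: N:empty,E:wait,S:empty,W:wait | queues: N=0 E=2 S=0 W=2
Cars crossed by step 3: 4

Answer: 4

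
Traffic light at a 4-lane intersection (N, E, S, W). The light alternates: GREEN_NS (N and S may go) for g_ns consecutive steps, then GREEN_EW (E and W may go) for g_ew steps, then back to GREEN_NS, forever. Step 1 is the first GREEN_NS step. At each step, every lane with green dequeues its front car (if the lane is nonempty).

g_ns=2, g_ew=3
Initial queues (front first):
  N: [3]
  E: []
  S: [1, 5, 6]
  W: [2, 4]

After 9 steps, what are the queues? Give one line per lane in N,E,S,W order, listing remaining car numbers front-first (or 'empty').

Step 1 [NS]: N:car3-GO,E:wait,S:car1-GO,W:wait | queues: N=0 E=0 S=2 W=2
Step 2 [NS]: N:empty,E:wait,S:car5-GO,W:wait | queues: N=0 E=0 S=1 W=2
Step 3 [EW]: N:wait,E:empty,S:wait,W:car2-GO | queues: N=0 E=0 S=1 W=1
Step 4 [EW]: N:wait,E:empty,S:wait,W:car4-GO | queues: N=0 E=0 S=1 W=0
Step 5 [EW]: N:wait,E:empty,S:wait,W:empty | queues: N=0 E=0 S=1 W=0
Step 6 [NS]: N:empty,E:wait,S:car6-GO,W:wait | queues: N=0 E=0 S=0 W=0

N: empty
E: empty
S: empty
W: empty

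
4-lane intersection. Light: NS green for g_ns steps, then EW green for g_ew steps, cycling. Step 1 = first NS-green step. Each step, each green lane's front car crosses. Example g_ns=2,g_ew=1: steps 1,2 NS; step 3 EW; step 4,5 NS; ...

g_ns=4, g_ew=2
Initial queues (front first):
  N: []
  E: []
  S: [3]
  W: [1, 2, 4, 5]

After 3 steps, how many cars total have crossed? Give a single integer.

Answer: 1

Derivation:
Step 1 [NS]: N:empty,E:wait,S:car3-GO,W:wait | queues: N=0 E=0 S=0 W=4
Step 2 [NS]: N:empty,E:wait,S:empty,W:wait | queues: N=0 E=0 S=0 W=4
Step 3 [NS]: N:empty,E:wait,S:empty,W:wait | queues: N=0 E=0 S=0 W=4
Cars crossed by step 3: 1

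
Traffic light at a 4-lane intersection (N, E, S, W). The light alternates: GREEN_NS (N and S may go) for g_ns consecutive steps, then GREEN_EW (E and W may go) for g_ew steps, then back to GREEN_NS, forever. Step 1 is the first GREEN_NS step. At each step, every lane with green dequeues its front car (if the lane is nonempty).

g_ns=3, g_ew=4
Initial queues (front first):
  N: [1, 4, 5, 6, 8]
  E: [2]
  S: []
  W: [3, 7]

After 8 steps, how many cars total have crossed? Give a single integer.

Answer: 7

Derivation:
Step 1 [NS]: N:car1-GO,E:wait,S:empty,W:wait | queues: N=4 E=1 S=0 W=2
Step 2 [NS]: N:car4-GO,E:wait,S:empty,W:wait | queues: N=3 E=1 S=0 W=2
Step 3 [NS]: N:car5-GO,E:wait,S:empty,W:wait | queues: N=2 E=1 S=0 W=2
Step 4 [EW]: N:wait,E:car2-GO,S:wait,W:car3-GO | queues: N=2 E=0 S=0 W=1
Step 5 [EW]: N:wait,E:empty,S:wait,W:car7-GO | queues: N=2 E=0 S=0 W=0
Step 6 [EW]: N:wait,E:empty,S:wait,W:empty | queues: N=2 E=0 S=0 W=0
Step 7 [EW]: N:wait,E:empty,S:wait,W:empty | queues: N=2 E=0 S=0 W=0
Step 8 [NS]: N:car6-GO,E:wait,S:empty,W:wait | queues: N=1 E=0 S=0 W=0
Cars crossed by step 8: 7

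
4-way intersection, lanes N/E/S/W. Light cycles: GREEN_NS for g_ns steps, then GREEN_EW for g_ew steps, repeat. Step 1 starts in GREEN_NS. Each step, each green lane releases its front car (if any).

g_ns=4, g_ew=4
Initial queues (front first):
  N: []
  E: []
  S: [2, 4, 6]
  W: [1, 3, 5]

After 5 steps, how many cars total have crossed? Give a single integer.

Answer: 4

Derivation:
Step 1 [NS]: N:empty,E:wait,S:car2-GO,W:wait | queues: N=0 E=0 S=2 W=3
Step 2 [NS]: N:empty,E:wait,S:car4-GO,W:wait | queues: N=0 E=0 S=1 W=3
Step 3 [NS]: N:empty,E:wait,S:car6-GO,W:wait | queues: N=0 E=0 S=0 W=3
Step 4 [NS]: N:empty,E:wait,S:empty,W:wait | queues: N=0 E=0 S=0 W=3
Step 5 [EW]: N:wait,E:empty,S:wait,W:car1-GO | queues: N=0 E=0 S=0 W=2
Cars crossed by step 5: 4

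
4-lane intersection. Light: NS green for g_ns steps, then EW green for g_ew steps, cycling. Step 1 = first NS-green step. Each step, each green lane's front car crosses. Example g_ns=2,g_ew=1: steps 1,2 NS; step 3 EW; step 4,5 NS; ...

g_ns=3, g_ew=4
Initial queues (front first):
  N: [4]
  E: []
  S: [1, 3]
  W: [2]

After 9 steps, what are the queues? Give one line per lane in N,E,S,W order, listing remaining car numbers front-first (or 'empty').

Step 1 [NS]: N:car4-GO,E:wait,S:car1-GO,W:wait | queues: N=0 E=0 S=1 W=1
Step 2 [NS]: N:empty,E:wait,S:car3-GO,W:wait | queues: N=0 E=0 S=0 W=1
Step 3 [NS]: N:empty,E:wait,S:empty,W:wait | queues: N=0 E=0 S=0 W=1
Step 4 [EW]: N:wait,E:empty,S:wait,W:car2-GO | queues: N=0 E=0 S=0 W=0

N: empty
E: empty
S: empty
W: empty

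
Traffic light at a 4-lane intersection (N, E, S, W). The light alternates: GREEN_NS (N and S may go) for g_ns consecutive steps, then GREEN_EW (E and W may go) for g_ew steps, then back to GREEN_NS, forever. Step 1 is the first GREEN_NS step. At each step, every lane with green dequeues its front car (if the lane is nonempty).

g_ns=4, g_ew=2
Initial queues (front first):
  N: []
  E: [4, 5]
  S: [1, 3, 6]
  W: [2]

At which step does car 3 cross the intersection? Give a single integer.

Step 1 [NS]: N:empty,E:wait,S:car1-GO,W:wait | queues: N=0 E=2 S=2 W=1
Step 2 [NS]: N:empty,E:wait,S:car3-GO,W:wait | queues: N=0 E=2 S=1 W=1
Step 3 [NS]: N:empty,E:wait,S:car6-GO,W:wait | queues: N=0 E=2 S=0 W=1
Step 4 [NS]: N:empty,E:wait,S:empty,W:wait | queues: N=0 E=2 S=0 W=1
Step 5 [EW]: N:wait,E:car4-GO,S:wait,W:car2-GO | queues: N=0 E=1 S=0 W=0
Step 6 [EW]: N:wait,E:car5-GO,S:wait,W:empty | queues: N=0 E=0 S=0 W=0
Car 3 crosses at step 2

2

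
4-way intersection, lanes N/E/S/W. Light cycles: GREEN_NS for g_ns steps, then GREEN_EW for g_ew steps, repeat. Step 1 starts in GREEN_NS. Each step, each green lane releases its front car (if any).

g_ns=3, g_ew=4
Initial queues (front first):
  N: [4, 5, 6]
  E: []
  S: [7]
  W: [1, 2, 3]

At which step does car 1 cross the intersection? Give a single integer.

Step 1 [NS]: N:car4-GO,E:wait,S:car7-GO,W:wait | queues: N=2 E=0 S=0 W=3
Step 2 [NS]: N:car5-GO,E:wait,S:empty,W:wait | queues: N=1 E=0 S=0 W=3
Step 3 [NS]: N:car6-GO,E:wait,S:empty,W:wait | queues: N=0 E=0 S=0 W=3
Step 4 [EW]: N:wait,E:empty,S:wait,W:car1-GO | queues: N=0 E=0 S=0 W=2
Step 5 [EW]: N:wait,E:empty,S:wait,W:car2-GO | queues: N=0 E=0 S=0 W=1
Step 6 [EW]: N:wait,E:empty,S:wait,W:car3-GO | queues: N=0 E=0 S=0 W=0
Car 1 crosses at step 4

4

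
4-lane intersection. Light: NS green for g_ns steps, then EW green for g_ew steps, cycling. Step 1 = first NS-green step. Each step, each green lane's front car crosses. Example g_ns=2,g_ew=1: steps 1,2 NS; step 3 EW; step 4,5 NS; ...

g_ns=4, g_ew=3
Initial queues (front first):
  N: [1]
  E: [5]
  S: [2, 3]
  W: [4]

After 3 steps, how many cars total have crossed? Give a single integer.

Answer: 3

Derivation:
Step 1 [NS]: N:car1-GO,E:wait,S:car2-GO,W:wait | queues: N=0 E=1 S=1 W=1
Step 2 [NS]: N:empty,E:wait,S:car3-GO,W:wait | queues: N=0 E=1 S=0 W=1
Step 3 [NS]: N:empty,E:wait,S:empty,W:wait | queues: N=0 E=1 S=0 W=1
Cars crossed by step 3: 3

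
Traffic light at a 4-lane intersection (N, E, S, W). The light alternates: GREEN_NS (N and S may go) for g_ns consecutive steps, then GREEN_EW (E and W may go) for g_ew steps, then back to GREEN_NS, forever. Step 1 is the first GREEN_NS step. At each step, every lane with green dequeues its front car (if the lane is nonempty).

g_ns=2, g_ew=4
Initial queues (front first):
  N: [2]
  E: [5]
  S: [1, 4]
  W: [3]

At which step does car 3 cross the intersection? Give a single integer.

Step 1 [NS]: N:car2-GO,E:wait,S:car1-GO,W:wait | queues: N=0 E=1 S=1 W=1
Step 2 [NS]: N:empty,E:wait,S:car4-GO,W:wait | queues: N=0 E=1 S=0 W=1
Step 3 [EW]: N:wait,E:car5-GO,S:wait,W:car3-GO | queues: N=0 E=0 S=0 W=0
Car 3 crosses at step 3

3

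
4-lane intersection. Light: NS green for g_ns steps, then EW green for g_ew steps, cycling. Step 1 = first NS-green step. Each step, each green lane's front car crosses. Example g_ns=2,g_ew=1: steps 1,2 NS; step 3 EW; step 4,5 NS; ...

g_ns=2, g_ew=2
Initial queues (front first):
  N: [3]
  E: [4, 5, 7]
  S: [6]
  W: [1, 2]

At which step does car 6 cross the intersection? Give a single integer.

Step 1 [NS]: N:car3-GO,E:wait,S:car6-GO,W:wait | queues: N=0 E=3 S=0 W=2
Step 2 [NS]: N:empty,E:wait,S:empty,W:wait | queues: N=0 E=3 S=0 W=2
Step 3 [EW]: N:wait,E:car4-GO,S:wait,W:car1-GO | queues: N=0 E=2 S=0 W=1
Step 4 [EW]: N:wait,E:car5-GO,S:wait,W:car2-GO | queues: N=0 E=1 S=0 W=0
Step 5 [NS]: N:empty,E:wait,S:empty,W:wait | queues: N=0 E=1 S=0 W=0
Step 6 [NS]: N:empty,E:wait,S:empty,W:wait | queues: N=0 E=1 S=0 W=0
Step 7 [EW]: N:wait,E:car7-GO,S:wait,W:empty | queues: N=0 E=0 S=0 W=0
Car 6 crosses at step 1

1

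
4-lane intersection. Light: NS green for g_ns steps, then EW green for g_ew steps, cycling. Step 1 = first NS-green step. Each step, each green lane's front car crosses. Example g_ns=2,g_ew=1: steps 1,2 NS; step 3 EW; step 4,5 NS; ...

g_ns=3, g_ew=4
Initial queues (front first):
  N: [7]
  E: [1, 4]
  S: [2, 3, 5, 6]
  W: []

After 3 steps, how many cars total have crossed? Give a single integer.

Step 1 [NS]: N:car7-GO,E:wait,S:car2-GO,W:wait | queues: N=0 E=2 S=3 W=0
Step 2 [NS]: N:empty,E:wait,S:car3-GO,W:wait | queues: N=0 E=2 S=2 W=0
Step 3 [NS]: N:empty,E:wait,S:car5-GO,W:wait | queues: N=0 E=2 S=1 W=0
Cars crossed by step 3: 4

Answer: 4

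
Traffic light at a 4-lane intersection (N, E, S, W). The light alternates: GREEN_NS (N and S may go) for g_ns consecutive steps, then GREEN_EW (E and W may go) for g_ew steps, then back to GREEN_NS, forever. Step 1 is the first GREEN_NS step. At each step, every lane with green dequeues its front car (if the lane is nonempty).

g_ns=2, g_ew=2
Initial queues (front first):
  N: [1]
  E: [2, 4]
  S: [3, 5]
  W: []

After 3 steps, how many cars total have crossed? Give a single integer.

Answer: 4

Derivation:
Step 1 [NS]: N:car1-GO,E:wait,S:car3-GO,W:wait | queues: N=0 E=2 S=1 W=0
Step 2 [NS]: N:empty,E:wait,S:car5-GO,W:wait | queues: N=0 E=2 S=0 W=0
Step 3 [EW]: N:wait,E:car2-GO,S:wait,W:empty | queues: N=0 E=1 S=0 W=0
Cars crossed by step 3: 4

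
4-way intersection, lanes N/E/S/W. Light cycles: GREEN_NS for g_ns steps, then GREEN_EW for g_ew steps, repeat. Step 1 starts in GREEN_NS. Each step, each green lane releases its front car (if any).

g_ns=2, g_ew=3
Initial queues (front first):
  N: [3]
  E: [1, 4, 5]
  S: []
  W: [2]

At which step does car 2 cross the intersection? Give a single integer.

Step 1 [NS]: N:car3-GO,E:wait,S:empty,W:wait | queues: N=0 E=3 S=0 W=1
Step 2 [NS]: N:empty,E:wait,S:empty,W:wait | queues: N=0 E=3 S=0 W=1
Step 3 [EW]: N:wait,E:car1-GO,S:wait,W:car2-GO | queues: N=0 E=2 S=0 W=0
Step 4 [EW]: N:wait,E:car4-GO,S:wait,W:empty | queues: N=0 E=1 S=0 W=0
Step 5 [EW]: N:wait,E:car5-GO,S:wait,W:empty | queues: N=0 E=0 S=0 W=0
Car 2 crosses at step 3

3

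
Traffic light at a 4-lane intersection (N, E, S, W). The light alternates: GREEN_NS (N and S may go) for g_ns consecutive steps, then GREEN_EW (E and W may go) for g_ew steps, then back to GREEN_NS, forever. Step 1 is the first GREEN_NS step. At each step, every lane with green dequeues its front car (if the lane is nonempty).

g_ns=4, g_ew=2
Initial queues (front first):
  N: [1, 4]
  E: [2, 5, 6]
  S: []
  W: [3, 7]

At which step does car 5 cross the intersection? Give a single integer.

Step 1 [NS]: N:car1-GO,E:wait,S:empty,W:wait | queues: N=1 E=3 S=0 W=2
Step 2 [NS]: N:car4-GO,E:wait,S:empty,W:wait | queues: N=0 E=3 S=0 W=2
Step 3 [NS]: N:empty,E:wait,S:empty,W:wait | queues: N=0 E=3 S=0 W=2
Step 4 [NS]: N:empty,E:wait,S:empty,W:wait | queues: N=0 E=3 S=0 W=2
Step 5 [EW]: N:wait,E:car2-GO,S:wait,W:car3-GO | queues: N=0 E=2 S=0 W=1
Step 6 [EW]: N:wait,E:car5-GO,S:wait,W:car7-GO | queues: N=0 E=1 S=0 W=0
Step 7 [NS]: N:empty,E:wait,S:empty,W:wait | queues: N=0 E=1 S=0 W=0
Step 8 [NS]: N:empty,E:wait,S:empty,W:wait | queues: N=0 E=1 S=0 W=0
Step 9 [NS]: N:empty,E:wait,S:empty,W:wait | queues: N=0 E=1 S=0 W=0
Step 10 [NS]: N:empty,E:wait,S:empty,W:wait | queues: N=0 E=1 S=0 W=0
Step 11 [EW]: N:wait,E:car6-GO,S:wait,W:empty | queues: N=0 E=0 S=0 W=0
Car 5 crosses at step 6

6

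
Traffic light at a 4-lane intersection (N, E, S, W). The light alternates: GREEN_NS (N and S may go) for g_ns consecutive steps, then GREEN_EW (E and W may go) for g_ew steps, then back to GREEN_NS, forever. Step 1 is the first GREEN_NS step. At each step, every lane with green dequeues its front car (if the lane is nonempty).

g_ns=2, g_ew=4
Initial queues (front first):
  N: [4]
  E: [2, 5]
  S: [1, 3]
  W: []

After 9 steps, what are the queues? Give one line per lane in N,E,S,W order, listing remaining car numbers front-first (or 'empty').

Step 1 [NS]: N:car4-GO,E:wait,S:car1-GO,W:wait | queues: N=0 E=2 S=1 W=0
Step 2 [NS]: N:empty,E:wait,S:car3-GO,W:wait | queues: N=0 E=2 S=0 W=0
Step 3 [EW]: N:wait,E:car2-GO,S:wait,W:empty | queues: N=0 E=1 S=0 W=0
Step 4 [EW]: N:wait,E:car5-GO,S:wait,W:empty | queues: N=0 E=0 S=0 W=0

N: empty
E: empty
S: empty
W: empty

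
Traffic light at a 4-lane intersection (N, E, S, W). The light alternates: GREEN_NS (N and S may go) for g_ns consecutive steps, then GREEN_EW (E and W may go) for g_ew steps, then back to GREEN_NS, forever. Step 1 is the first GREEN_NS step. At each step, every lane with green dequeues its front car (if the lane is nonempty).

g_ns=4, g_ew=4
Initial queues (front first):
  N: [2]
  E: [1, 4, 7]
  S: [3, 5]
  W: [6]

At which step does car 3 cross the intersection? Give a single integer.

Step 1 [NS]: N:car2-GO,E:wait,S:car3-GO,W:wait | queues: N=0 E=3 S=1 W=1
Step 2 [NS]: N:empty,E:wait,S:car5-GO,W:wait | queues: N=0 E=3 S=0 W=1
Step 3 [NS]: N:empty,E:wait,S:empty,W:wait | queues: N=0 E=3 S=0 W=1
Step 4 [NS]: N:empty,E:wait,S:empty,W:wait | queues: N=0 E=3 S=0 W=1
Step 5 [EW]: N:wait,E:car1-GO,S:wait,W:car6-GO | queues: N=0 E=2 S=0 W=0
Step 6 [EW]: N:wait,E:car4-GO,S:wait,W:empty | queues: N=0 E=1 S=0 W=0
Step 7 [EW]: N:wait,E:car7-GO,S:wait,W:empty | queues: N=0 E=0 S=0 W=0
Car 3 crosses at step 1

1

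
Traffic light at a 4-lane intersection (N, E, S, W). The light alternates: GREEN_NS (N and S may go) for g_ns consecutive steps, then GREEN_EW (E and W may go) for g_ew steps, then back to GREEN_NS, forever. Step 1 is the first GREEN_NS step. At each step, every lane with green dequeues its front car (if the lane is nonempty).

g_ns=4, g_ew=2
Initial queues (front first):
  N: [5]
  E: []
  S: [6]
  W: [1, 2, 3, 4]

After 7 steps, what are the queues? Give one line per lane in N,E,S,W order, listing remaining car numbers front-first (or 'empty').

Step 1 [NS]: N:car5-GO,E:wait,S:car6-GO,W:wait | queues: N=0 E=0 S=0 W=4
Step 2 [NS]: N:empty,E:wait,S:empty,W:wait | queues: N=0 E=0 S=0 W=4
Step 3 [NS]: N:empty,E:wait,S:empty,W:wait | queues: N=0 E=0 S=0 W=4
Step 4 [NS]: N:empty,E:wait,S:empty,W:wait | queues: N=0 E=0 S=0 W=4
Step 5 [EW]: N:wait,E:empty,S:wait,W:car1-GO | queues: N=0 E=0 S=0 W=3
Step 6 [EW]: N:wait,E:empty,S:wait,W:car2-GO | queues: N=0 E=0 S=0 W=2
Step 7 [NS]: N:empty,E:wait,S:empty,W:wait | queues: N=0 E=0 S=0 W=2

N: empty
E: empty
S: empty
W: 3 4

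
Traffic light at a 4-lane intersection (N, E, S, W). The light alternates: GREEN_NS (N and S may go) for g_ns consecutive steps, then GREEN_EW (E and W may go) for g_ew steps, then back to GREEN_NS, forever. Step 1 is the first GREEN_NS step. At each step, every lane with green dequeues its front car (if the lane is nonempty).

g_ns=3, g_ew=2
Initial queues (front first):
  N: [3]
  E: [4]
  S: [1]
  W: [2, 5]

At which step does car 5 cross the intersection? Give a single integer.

Step 1 [NS]: N:car3-GO,E:wait,S:car1-GO,W:wait | queues: N=0 E=1 S=0 W=2
Step 2 [NS]: N:empty,E:wait,S:empty,W:wait | queues: N=0 E=1 S=0 W=2
Step 3 [NS]: N:empty,E:wait,S:empty,W:wait | queues: N=0 E=1 S=0 W=2
Step 4 [EW]: N:wait,E:car4-GO,S:wait,W:car2-GO | queues: N=0 E=0 S=0 W=1
Step 5 [EW]: N:wait,E:empty,S:wait,W:car5-GO | queues: N=0 E=0 S=0 W=0
Car 5 crosses at step 5

5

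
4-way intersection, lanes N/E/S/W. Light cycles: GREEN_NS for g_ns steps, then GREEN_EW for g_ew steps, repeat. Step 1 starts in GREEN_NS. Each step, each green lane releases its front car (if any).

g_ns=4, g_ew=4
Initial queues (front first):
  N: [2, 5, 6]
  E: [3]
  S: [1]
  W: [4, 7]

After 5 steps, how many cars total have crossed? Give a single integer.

Answer: 6

Derivation:
Step 1 [NS]: N:car2-GO,E:wait,S:car1-GO,W:wait | queues: N=2 E=1 S=0 W=2
Step 2 [NS]: N:car5-GO,E:wait,S:empty,W:wait | queues: N=1 E=1 S=0 W=2
Step 3 [NS]: N:car6-GO,E:wait,S:empty,W:wait | queues: N=0 E=1 S=0 W=2
Step 4 [NS]: N:empty,E:wait,S:empty,W:wait | queues: N=0 E=1 S=0 W=2
Step 5 [EW]: N:wait,E:car3-GO,S:wait,W:car4-GO | queues: N=0 E=0 S=0 W=1
Cars crossed by step 5: 6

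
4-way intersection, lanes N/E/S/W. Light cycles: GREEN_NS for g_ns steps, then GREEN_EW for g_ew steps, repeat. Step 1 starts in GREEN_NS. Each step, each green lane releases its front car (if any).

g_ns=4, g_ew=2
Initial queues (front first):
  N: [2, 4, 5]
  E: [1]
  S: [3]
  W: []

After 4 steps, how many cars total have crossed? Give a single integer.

Step 1 [NS]: N:car2-GO,E:wait,S:car3-GO,W:wait | queues: N=2 E=1 S=0 W=0
Step 2 [NS]: N:car4-GO,E:wait,S:empty,W:wait | queues: N=1 E=1 S=0 W=0
Step 3 [NS]: N:car5-GO,E:wait,S:empty,W:wait | queues: N=0 E=1 S=0 W=0
Step 4 [NS]: N:empty,E:wait,S:empty,W:wait | queues: N=0 E=1 S=0 W=0
Cars crossed by step 4: 4

Answer: 4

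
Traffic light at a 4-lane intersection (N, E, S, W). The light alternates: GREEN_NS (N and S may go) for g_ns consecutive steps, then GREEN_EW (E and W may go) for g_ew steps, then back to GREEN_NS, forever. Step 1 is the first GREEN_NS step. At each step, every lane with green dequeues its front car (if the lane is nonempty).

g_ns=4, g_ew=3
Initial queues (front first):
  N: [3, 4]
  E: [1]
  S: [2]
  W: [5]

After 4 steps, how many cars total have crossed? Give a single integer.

Step 1 [NS]: N:car3-GO,E:wait,S:car2-GO,W:wait | queues: N=1 E=1 S=0 W=1
Step 2 [NS]: N:car4-GO,E:wait,S:empty,W:wait | queues: N=0 E=1 S=0 W=1
Step 3 [NS]: N:empty,E:wait,S:empty,W:wait | queues: N=0 E=1 S=0 W=1
Step 4 [NS]: N:empty,E:wait,S:empty,W:wait | queues: N=0 E=1 S=0 W=1
Cars crossed by step 4: 3

Answer: 3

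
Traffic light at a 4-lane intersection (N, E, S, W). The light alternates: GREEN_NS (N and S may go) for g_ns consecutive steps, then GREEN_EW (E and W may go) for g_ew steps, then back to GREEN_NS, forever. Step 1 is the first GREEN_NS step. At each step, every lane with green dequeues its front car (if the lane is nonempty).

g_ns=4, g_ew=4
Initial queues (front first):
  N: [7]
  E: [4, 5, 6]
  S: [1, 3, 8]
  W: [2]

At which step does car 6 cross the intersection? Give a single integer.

Step 1 [NS]: N:car7-GO,E:wait,S:car1-GO,W:wait | queues: N=0 E=3 S=2 W=1
Step 2 [NS]: N:empty,E:wait,S:car3-GO,W:wait | queues: N=0 E=3 S=1 W=1
Step 3 [NS]: N:empty,E:wait,S:car8-GO,W:wait | queues: N=0 E=3 S=0 W=1
Step 4 [NS]: N:empty,E:wait,S:empty,W:wait | queues: N=0 E=3 S=0 W=1
Step 5 [EW]: N:wait,E:car4-GO,S:wait,W:car2-GO | queues: N=0 E=2 S=0 W=0
Step 6 [EW]: N:wait,E:car5-GO,S:wait,W:empty | queues: N=0 E=1 S=0 W=0
Step 7 [EW]: N:wait,E:car6-GO,S:wait,W:empty | queues: N=0 E=0 S=0 W=0
Car 6 crosses at step 7

7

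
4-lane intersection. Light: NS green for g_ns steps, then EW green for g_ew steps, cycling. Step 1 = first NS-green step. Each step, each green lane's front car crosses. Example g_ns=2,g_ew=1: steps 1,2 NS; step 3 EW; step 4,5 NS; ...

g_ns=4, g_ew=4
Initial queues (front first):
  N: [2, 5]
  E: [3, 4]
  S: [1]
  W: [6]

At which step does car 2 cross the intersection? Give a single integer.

Step 1 [NS]: N:car2-GO,E:wait,S:car1-GO,W:wait | queues: N=1 E=2 S=0 W=1
Step 2 [NS]: N:car5-GO,E:wait,S:empty,W:wait | queues: N=0 E=2 S=0 W=1
Step 3 [NS]: N:empty,E:wait,S:empty,W:wait | queues: N=0 E=2 S=0 W=1
Step 4 [NS]: N:empty,E:wait,S:empty,W:wait | queues: N=0 E=2 S=0 W=1
Step 5 [EW]: N:wait,E:car3-GO,S:wait,W:car6-GO | queues: N=0 E=1 S=0 W=0
Step 6 [EW]: N:wait,E:car4-GO,S:wait,W:empty | queues: N=0 E=0 S=0 W=0
Car 2 crosses at step 1

1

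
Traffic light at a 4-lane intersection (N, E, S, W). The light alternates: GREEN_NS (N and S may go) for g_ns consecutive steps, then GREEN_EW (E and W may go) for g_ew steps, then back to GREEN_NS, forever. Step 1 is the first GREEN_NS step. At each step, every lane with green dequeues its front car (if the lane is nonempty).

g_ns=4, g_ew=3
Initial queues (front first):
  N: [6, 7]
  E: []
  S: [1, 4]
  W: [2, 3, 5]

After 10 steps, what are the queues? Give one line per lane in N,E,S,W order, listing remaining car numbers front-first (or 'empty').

Step 1 [NS]: N:car6-GO,E:wait,S:car1-GO,W:wait | queues: N=1 E=0 S=1 W=3
Step 2 [NS]: N:car7-GO,E:wait,S:car4-GO,W:wait | queues: N=0 E=0 S=0 W=3
Step 3 [NS]: N:empty,E:wait,S:empty,W:wait | queues: N=0 E=0 S=0 W=3
Step 4 [NS]: N:empty,E:wait,S:empty,W:wait | queues: N=0 E=0 S=0 W=3
Step 5 [EW]: N:wait,E:empty,S:wait,W:car2-GO | queues: N=0 E=0 S=0 W=2
Step 6 [EW]: N:wait,E:empty,S:wait,W:car3-GO | queues: N=0 E=0 S=0 W=1
Step 7 [EW]: N:wait,E:empty,S:wait,W:car5-GO | queues: N=0 E=0 S=0 W=0

N: empty
E: empty
S: empty
W: empty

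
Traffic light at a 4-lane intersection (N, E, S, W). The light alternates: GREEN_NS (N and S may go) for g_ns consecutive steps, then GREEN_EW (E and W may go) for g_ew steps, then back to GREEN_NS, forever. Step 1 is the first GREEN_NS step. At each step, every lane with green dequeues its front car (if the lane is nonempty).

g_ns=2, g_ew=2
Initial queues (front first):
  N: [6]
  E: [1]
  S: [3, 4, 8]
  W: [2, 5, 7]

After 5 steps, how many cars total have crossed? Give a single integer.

Answer: 7

Derivation:
Step 1 [NS]: N:car6-GO,E:wait,S:car3-GO,W:wait | queues: N=0 E=1 S=2 W=3
Step 2 [NS]: N:empty,E:wait,S:car4-GO,W:wait | queues: N=0 E=1 S=1 W=3
Step 3 [EW]: N:wait,E:car1-GO,S:wait,W:car2-GO | queues: N=0 E=0 S=1 W=2
Step 4 [EW]: N:wait,E:empty,S:wait,W:car5-GO | queues: N=0 E=0 S=1 W=1
Step 5 [NS]: N:empty,E:wait,S:car8-GO,W:wait | queues: N=0 E=0 S=0 W=1
Cars crossed by step 5: 7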